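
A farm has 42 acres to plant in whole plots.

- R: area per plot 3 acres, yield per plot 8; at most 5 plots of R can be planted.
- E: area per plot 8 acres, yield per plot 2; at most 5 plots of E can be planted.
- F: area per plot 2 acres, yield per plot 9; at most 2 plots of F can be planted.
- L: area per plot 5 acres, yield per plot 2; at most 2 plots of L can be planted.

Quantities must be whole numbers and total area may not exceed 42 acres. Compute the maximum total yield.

F has the best ratio (9/2); taking only F gives at most 2×9 = 18 (stopped by the supply cap of 2).
Mixing does better — 5×R, 1×E, 2×F, and 2×L: area 37 ≤ 42, yield 5·8 + 1·2 + 2·9 + 2·2 = 64.

64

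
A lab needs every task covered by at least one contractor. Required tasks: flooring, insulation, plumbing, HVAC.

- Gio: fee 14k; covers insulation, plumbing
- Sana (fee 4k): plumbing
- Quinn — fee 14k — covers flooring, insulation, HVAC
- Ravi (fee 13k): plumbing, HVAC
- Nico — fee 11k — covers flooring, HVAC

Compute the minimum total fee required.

18

Choose Sana and Quinn: together they cover flooring, insulation, plumbing, HVAC — every task.
Total fee: 4 + 14 = 18.
No cover costs less than 18.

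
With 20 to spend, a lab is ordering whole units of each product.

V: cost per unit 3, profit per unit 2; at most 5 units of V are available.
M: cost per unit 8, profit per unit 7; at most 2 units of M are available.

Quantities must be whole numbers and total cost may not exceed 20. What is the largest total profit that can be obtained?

1×V and 2×M: cost 19 ≤ 20, profit 1·2 + 2·7 = 16.
4×V and 1×M: cost 20 ≤ 20, profit 4·2 + 1·7 = 15.
Best is 16.

16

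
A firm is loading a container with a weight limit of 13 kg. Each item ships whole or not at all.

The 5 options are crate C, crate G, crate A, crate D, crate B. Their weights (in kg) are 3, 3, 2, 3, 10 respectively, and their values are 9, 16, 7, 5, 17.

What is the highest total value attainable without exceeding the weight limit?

Take crate C, crate G, crate A, and crate D: weight 3 + 3 + 2 + 3 = 11 ≤ 13, value 9 + 16 + 7 + 5 = 37.
No other feasible combination does better.

37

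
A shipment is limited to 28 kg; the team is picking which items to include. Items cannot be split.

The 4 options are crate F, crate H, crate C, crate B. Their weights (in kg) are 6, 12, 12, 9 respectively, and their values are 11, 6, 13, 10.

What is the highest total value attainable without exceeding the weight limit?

Allowing fractional choices, the relaxed optimum would be about 34.5, but items are indivisible.
crate F + crate C: weight 6 + 12 = 18 ≤ 28, value 11 + 13 = 24.
crate F + crate C + crate B: weight 6 + 12 + 9 = 27 ≤ 28, value 11 + 13 + 10 = 34.
crate F + crate H + crate B: weight 6 + 12 + 9 = 27 ≤ 28, value 11 + 6 + 10 = 27.
Best is crate F, crate C, and crate B with total value 34.

34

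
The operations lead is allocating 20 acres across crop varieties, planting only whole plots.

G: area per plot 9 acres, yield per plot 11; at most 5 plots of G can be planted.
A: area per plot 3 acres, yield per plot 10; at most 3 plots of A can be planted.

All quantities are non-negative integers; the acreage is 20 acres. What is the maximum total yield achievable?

A has the best ratio (10/3); taking only A gives at most 3×10 = 30 (stopped by the supply cap of 3).
Mixing does better — 1×G and 3×A: area 18 ≤ 20, yield 1·11 + 3·10 = 41.

41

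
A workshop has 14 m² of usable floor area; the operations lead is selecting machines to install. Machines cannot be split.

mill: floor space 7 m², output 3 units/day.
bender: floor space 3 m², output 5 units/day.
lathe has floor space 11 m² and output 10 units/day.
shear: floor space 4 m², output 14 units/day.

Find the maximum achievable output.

Take mill, bender, and shear: floor space 7 + 3 + 4 = 14 ≤ 14, output 3 + 5 + 14 = 22.
No other feasible combination does better.

22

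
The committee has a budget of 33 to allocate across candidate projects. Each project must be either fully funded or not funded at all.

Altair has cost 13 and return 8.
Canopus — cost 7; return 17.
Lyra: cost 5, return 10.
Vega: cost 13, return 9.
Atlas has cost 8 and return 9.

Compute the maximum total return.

Take Canopus, Lyra, Vega, and Atlas: cost 7 + 5 + 13 + 8 = 33 ≤ 33, return 17 + 10 + 9 + 9 = 45.
No other feasible combination does better.

45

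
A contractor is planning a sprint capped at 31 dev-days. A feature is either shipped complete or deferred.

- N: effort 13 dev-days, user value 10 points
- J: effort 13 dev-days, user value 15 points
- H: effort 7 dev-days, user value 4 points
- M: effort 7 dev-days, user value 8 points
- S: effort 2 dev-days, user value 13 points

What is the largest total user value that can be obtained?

Treat it as a binary knapsack problem.
Allowing fractional choices, the relaxed optimum would be about 42.9, but features are indivisible.
J + M + S: effort 13 + 7 + 2 = 22 ≤ 31, user value 15 + 8 + 13 = 36.
J + H + M + S: effort 13 + 7 + 7 + 2 = 29 ≤ 31, user value 15 + 4 + 8 + 13 = 40.
N + J + S: effort 13 + 13 + 2 = 28 ≤ 31, user value 10 + 15 + 13 = 38.
Best is J, H, M, and S with total user value 40.

40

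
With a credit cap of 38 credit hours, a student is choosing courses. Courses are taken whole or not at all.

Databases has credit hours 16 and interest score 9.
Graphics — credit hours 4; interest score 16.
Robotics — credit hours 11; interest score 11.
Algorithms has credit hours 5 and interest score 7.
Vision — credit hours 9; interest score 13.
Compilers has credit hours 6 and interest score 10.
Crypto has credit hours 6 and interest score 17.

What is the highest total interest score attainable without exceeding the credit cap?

67

Treat it as a binary knapsack problem.
Graphics + Robotics + Vision + Compilers + Crypto: credit hours 4 + 11 + 9 + 6 + 6 = 36 ≤ 38, interest score 16 + 11 + 13 + 10 + 17 = 67.
Graphics + Robotics + Algorithms + Vision + Crypto: credit hours 4 + 11 + 5 + 9 + 6 = 35 ≤ 38, interest score 16 + 11 + 7 + 13 + 17 = 64.
Best is Graphics, Robotics, Vision, Compilers, and Crypto with total interest score 67.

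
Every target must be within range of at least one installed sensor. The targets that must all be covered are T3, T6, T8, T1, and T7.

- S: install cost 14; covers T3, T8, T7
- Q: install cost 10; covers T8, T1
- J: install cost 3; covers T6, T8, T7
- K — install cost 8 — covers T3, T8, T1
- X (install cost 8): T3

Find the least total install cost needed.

11

Choose J and K: together they cover T3, T6, T8, T1, T7 — every target.
Total install cost: 3 + 8 = 11.
No cover costs less than 11.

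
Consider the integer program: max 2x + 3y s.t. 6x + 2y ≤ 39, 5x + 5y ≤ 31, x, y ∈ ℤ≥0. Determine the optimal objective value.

18

(x,y)=(0,6): 6·0+2·6=12≤39, 5·0+5·6=30≤31, objective 18.
(x,y)=(1,5): 6·1+2·5=16≤39, 5·1+5·5=30≤31, objective 17.
(x,y)=(0,5): 6·0+2·5=10≤39, 5·0+5·5=25≤31, objective 15.
No feasible integer point exceeds 18.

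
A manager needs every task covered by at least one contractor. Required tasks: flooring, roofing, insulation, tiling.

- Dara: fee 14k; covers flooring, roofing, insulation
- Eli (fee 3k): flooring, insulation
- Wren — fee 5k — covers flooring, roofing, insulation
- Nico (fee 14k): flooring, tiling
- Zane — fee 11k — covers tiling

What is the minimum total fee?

16

The greedy cost-per-new-task heuristic would pick Eli, Wren, and Zane for 19, but a cheaper cover exists.
Choose Wren and Zane: together they cover flooring, roofing, insulation, tiling — every task.
Total fee: 5 + 11 = 16.
No cover costs less than 16.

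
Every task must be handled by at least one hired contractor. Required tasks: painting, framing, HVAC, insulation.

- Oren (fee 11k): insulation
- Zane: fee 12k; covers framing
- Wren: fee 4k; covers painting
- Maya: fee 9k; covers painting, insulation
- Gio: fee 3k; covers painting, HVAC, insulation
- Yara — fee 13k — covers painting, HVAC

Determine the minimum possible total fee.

Choose Zane and Gio: together they cover painting, framing, HVAC, insulation — every task.
Total fee: 12 + 3 = 15.
No cover costs less than 15.

15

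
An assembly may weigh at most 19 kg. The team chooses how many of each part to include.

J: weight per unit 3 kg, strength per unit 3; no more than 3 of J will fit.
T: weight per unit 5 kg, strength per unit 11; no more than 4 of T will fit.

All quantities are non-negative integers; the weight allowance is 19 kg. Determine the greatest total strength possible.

T has the best ratio (11/5); taking only T gives at most 3×11 = 33 (stopped by the weight limit).
Mixing does better — 1×J and 3×T: weight 18 ≤ 19, strength 1·3 + 3·11 = 36.

36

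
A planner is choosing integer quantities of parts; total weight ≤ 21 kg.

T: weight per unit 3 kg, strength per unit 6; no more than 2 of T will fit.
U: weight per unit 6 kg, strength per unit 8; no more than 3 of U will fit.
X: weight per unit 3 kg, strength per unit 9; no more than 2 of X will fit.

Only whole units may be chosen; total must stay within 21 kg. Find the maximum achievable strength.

40

X has the best ratio (9/3); taking only X gives at most 2×9 = 18 (stopped by the supply cap of 2).
Mixing does better — 1×T, 2×U, and 2×X: weight 21 ≤ 21, strength 1·6 + 2·8 + 2·9 = 40.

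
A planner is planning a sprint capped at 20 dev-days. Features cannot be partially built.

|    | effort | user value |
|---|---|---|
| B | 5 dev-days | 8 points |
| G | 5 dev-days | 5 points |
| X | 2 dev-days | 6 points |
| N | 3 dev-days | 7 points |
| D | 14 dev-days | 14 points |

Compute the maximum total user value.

27

Treat it as a binary knapsack problem.
Allowing fractional choices, the relaxed optimum would be about 31.0, but features are indivisible.
B + D: effort 5 + 14 = 19 ≤ 20, user value 8 + 14 = 22.
X + N + D: effort 2 + 3 + 14 = 19 ≤ 20, user value 6 + 7 + 14 = 27.
B + G + X + N: effort 5 + 5 + 2 + 3 = 15 ≤ 20, user value 8 + 5 + 6 + 7 = 26.
Best is X, N, and D with total user value 27.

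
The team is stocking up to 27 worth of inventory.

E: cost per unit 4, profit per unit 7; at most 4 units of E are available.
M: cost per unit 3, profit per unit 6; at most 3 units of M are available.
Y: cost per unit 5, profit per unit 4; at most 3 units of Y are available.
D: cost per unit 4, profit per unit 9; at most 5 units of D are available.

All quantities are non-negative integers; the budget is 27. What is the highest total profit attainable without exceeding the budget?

58

Take 1×E, 1×M, and 5×D: cost 27 ≤ 27, profit 1·7 + 1·6 + 5·9 = 58.
D has the best ratio (9/4) and is taken to its limit of 5; remaining capacity is filled optimally with the others.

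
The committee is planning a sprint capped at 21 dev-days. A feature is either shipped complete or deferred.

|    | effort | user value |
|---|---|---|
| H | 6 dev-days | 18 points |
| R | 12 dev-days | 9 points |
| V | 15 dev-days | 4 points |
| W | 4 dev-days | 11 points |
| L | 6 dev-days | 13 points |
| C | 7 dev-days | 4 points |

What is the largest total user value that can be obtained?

Allowing fractional choices, the relaxed optimum would be about 45.8, but features are indivisible.
H + W + L: effort 6 + 4 + 6 = 16 ≤ 21, user value 18 + 11 + 13 = 42.
H + L + C: effort 6 + 6 + 7 = 19 ≤ 21, user value 18 + 13 + 4 = 35.
H + W + C: effort 6 + 4 + 7 = 17 ≤ 21, user value 18 + 11 + 4 = 33.
Best is H, W, and L with total user value 42.

42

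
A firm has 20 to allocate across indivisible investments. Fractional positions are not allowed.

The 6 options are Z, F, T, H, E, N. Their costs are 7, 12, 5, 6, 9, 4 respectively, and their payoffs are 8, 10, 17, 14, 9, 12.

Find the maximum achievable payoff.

43

Z + T + H: cost 7 + 5 + 6 = 18 ≤ 20, payoff 8 + 17 + 14 = 39.
T + H + N: cost 5 + 6 + 4 = 15 ≤ 20, payoff 17 + 14 + 12 = 43.
T + H + E: cost 5 + 6 + 9 = 20 ≤ 20, payoff 17 + 14 + 9 = 40.
Best is T, H, and N with total payoff 43.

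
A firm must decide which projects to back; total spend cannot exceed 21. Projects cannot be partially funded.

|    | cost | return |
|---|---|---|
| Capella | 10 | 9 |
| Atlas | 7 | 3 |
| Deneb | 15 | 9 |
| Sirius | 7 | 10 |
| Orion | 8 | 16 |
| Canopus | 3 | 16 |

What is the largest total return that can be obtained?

Allowing fractional choices, the relaxed optimum would be about 44.7, but projects are indivisible.
Capella + Orion + Canopus: cost 10 + 8 + 3 = 21 ≤ 21, return 9 + 16 + 16 = 41.
Sirius + Orion + Canopus: cost 7 + 8 + 3 = 18 ≤ 21, return 10 + 16 + 16 = 42.
Best is Sirius, Orion, and Canopus with total return 42.

42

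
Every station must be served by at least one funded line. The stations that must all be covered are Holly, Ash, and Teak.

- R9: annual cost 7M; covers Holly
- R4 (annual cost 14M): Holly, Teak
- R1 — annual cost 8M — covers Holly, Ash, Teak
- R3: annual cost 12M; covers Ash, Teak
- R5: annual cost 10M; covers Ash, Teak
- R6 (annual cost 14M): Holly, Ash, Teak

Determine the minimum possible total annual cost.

8

R1 alone covers Holly, Ash, Teak — every station.
Total annual cost: 8.
No cover costs less than 8.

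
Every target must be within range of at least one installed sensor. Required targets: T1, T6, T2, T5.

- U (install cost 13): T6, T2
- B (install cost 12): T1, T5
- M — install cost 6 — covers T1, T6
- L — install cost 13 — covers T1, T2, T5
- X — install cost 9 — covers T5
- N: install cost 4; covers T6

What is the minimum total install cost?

The greedy cost-per-new-target heuristic would pick M and L for 19, but a cheaper cover exists.
Choose L and N: together they cover T1, T6, T2, T5 — every target.
Total install cost: 13 + 4 = 17.
No cover costs less than 17.

17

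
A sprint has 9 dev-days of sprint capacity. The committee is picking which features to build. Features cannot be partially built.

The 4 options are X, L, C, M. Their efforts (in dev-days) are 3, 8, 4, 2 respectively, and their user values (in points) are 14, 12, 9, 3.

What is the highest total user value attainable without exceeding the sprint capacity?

This is a 0-1 knapsack instance.
X + C: effort 3 + 4 = 7 ≤ 9, user value 14 + 9 = 23.
X + C + M: effort 3 + 4 + 2 = 9 ≤ 9, user value 14 + 9 + 3 = 26.
Best is X, C, and M with total user value 26.

26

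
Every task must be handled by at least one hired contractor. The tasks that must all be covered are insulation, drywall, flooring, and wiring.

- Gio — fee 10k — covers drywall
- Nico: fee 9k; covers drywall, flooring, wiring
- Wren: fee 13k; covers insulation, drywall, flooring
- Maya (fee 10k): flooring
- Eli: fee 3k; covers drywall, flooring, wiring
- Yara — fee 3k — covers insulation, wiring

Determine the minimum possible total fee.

6

Choose Eli and Yara: together they cover insulation, drywall, flooring, wiring — every task.
Total fee: 3 + 3 = 6.
No cover costs less than 6.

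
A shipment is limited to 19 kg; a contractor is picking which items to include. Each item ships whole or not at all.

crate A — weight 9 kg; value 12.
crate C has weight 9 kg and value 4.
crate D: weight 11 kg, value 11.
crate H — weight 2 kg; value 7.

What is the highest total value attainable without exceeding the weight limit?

19

This is an integer program with binary decision variables.
Take crate A and crate H: weight 9 + 2 = 11 ≤ 19, value 12 + 7 = 19.
No other feasible combination does better.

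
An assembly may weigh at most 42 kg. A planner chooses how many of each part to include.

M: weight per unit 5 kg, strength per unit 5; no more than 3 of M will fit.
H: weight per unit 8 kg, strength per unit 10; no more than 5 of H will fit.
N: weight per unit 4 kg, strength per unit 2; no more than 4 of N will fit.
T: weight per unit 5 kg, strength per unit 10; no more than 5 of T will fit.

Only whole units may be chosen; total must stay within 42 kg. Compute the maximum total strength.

70

This is a bounded integer knapsack.
T has the best ratio (10/5); taking only T gives at most 5×10 = 50 (stopped by the supply cap of 5).
Mixing does better — 2×H and 5×T: weight 41 ≤ 42, strength 2·10 + 5·10 = 70.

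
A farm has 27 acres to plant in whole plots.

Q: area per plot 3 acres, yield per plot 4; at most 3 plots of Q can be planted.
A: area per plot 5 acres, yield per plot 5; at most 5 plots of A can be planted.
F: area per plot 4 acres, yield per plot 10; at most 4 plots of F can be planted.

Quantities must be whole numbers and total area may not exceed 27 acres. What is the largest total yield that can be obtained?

2×Q, 1×A, and 4×F: area 27 ≤ 27, yield 2·4 + 1·5 + 4·10 = 53.
3×Q and 4×F: area 25 ≤ 27, yield 3·4 + 4·10 = 52.
Best is 53.

53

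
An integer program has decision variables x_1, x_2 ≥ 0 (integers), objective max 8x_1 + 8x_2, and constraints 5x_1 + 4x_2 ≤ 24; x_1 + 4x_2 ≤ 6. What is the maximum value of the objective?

The continuous relaxation peaks at (4.5, 0.375) with value 39.00; rounding to a feasible lattice point costs some objective.
(x_1,x_2)=(4,0): 5·4+4·0=20≤24, 1·4+4·0=4≤6, objective 32.
(x_1,x_2)=(3,0): 5·3+4·0=15≤24, 1·3+4·0=3≤6, objective 24.
Maximum is 32 at (x_1,x_2)=(4,0).

32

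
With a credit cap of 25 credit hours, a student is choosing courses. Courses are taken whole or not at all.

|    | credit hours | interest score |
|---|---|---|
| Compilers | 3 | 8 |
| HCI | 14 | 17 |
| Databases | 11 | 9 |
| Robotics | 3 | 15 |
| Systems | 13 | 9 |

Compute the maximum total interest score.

Compilers + HCI + Robotics: credit hours 3 + 14 + 3 = 20 ≤ 25, interest score 8 + 17 + 15 = 40.
Compilers + Databases + Robotics: credit hours 3 + 11 + 3 = 17 ≤ 25, interest score 8 + 9 + 15 = 32.
HCI + Robotics: credit hours 14 + 3 = 17 ≤ 25, interest score 17 + 15 = 32.
Best is Compilers, HCI, and Robotics with total interest score 40.

40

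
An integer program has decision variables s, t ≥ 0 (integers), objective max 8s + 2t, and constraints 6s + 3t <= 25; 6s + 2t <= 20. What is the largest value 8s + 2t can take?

26

Relaxing integrality, the LP optimum is 26.67 at (s,t) = (3.33, 0), which is not an integer point.
(s,t)=(3,1): 6·3+3·1=21≤25, 6·3+2·1=20≤20, objective 26.
(s,t)=(3,0): 6·3+3·0=18≤25, 6·3+2·0=18≤20, objective 24.
(s,t)=(2,2): 6·2+3·2=18≤25, 6·2+2·2=16≤20, objective 20.
Maximum is 26 at (s,t)=(3,1).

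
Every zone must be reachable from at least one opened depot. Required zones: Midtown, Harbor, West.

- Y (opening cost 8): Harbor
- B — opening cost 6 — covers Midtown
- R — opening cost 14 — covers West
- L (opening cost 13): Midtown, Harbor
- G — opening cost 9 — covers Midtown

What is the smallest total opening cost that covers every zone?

27

This is an integer covering problem.
The greedy cost-per-new-zone heuristic would pick B, Y, and R for 28, but a cheaper cover exists.
Choose R and L: together they cover Midtown, Harbor, West — every zone.
Total opening cost: 14 + 13 = 27.
No cover costs less than 27.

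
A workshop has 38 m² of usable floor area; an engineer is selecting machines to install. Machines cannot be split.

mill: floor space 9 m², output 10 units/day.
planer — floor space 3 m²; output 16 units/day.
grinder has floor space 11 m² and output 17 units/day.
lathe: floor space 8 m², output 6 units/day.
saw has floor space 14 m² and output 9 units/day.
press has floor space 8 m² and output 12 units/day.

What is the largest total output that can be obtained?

55

Allowing fractional choices, the relaxed optimum would be about 60.2, but machines are indivisible.
mill + planer + grinder + press: floor space 9 + 3 + 11 + 8 = 31 ≤ 38, output 10 + 16 + 17 + 12 = 55.
planer + grinder + saw + press: floor space 3 + 11 + 14 + 8 = 36 ≤ 38, output 16 + 17 + 9 + 12 = 54.
Best is mill, planer, grinder, and press with total output 55.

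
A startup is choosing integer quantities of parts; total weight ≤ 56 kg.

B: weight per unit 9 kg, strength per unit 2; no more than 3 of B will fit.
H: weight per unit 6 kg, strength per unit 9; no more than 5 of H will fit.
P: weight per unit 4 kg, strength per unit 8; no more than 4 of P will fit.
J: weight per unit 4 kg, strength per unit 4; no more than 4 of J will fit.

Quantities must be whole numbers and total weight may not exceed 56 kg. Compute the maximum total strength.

Take 5×H, 4×P, and 2×J: weight 54 ≤ 56, strength 5·9 + 4·8 + 2·4 = 85.
P has the best ratio (8/4) and is taken to its limit of 4; remaining capacity is filled optimally with the others.

85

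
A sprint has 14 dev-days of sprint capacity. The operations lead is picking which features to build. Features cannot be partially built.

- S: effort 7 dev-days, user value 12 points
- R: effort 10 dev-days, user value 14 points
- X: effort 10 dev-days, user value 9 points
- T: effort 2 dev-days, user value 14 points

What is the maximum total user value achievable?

Allowing fractional choices, the relaxed optimum would be about 33.0, but features are indivisible.
R + T: effort 10 + 2 = 12 ≤ 14, user value 14 + 14 = 28.
S + T: effort 7 + 2 = 9 ≤ 14, user value 12 + 14 = 26.
Best is R and T with total user value 28.

28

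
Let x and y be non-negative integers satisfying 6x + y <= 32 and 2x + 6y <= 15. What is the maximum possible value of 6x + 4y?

Relaxing integrality, the LP optimum is 34.29 at (x,y) = (5.21, 0.765), which is not an integer point.
(x,y)=(5,0): 6·5+1·0=30≤32, 2·5+6·0=10≤15, objective 30.
(x,y)=(4,1): 6·4+1·1=25≤32, 2·4+6·1=14≤15, objective 28.
(x,y)=(4,0): 6·4+1·0=24≤32, 2·4+6·0=8≤15, objective 24.
Maximum is 30 at (x,y)=(5,0).

30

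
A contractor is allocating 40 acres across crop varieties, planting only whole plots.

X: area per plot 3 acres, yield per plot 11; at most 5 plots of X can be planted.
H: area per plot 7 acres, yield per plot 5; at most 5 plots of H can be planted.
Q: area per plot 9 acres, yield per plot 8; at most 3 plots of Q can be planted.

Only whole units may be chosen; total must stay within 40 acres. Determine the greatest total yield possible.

5×X, 1×H, and 2×Q: area 40 ≤ 40, yield 5·11 + 1·5 + 2·8 = 76.
5×X, 2×H, and 1×Q: area 38 ≤ 40, yield 5·11 + 2·5 + 1·8 = 73.
Best is 76.

76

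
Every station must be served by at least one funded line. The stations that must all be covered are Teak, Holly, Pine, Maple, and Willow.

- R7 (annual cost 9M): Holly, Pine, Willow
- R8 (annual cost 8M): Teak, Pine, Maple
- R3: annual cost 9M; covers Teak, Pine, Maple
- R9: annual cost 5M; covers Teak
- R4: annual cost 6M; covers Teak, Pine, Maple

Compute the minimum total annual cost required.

This is a weighted set-cover instance.
Choose R7 and R4: together they cover Teak, Holly, Pine, Maple, Willow — every station.
Total annual cost: 9 + 6 = 15.
No cover costs less than 15.

15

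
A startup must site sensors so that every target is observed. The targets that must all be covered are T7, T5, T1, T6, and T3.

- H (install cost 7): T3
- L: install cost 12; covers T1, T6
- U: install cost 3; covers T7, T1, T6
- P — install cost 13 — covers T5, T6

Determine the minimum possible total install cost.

Choose H, U, and P: together they cover T7, T5, T1, T6, T3 — every target.
Total install cost: 7 + 3 + 13 = 23.

23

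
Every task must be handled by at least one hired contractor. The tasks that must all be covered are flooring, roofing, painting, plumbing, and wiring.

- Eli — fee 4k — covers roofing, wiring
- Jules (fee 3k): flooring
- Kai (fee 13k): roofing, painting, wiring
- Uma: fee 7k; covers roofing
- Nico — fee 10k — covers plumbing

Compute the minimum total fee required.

This is an integer covering problem.
Choose Jules, Kai, and Nico: together they cover flooring, roofing, painting, plumbing, wiring — every task.
Total fee: 3 + 13 + 10 = 26.

26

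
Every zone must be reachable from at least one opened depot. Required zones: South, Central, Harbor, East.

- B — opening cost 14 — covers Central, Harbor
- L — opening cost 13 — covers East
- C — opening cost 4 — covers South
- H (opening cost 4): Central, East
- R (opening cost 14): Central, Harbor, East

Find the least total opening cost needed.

This is an integer covering problem.
The greedy cost-per-new-zone heuristic would pick H, C, and B for 22, but a cheaper cover exists.
Choose C and R: together they cover South, Central, Harbor, East — every zone.
Total opening cost: 4 + 14 = 18.
No cover costs less than 18.

18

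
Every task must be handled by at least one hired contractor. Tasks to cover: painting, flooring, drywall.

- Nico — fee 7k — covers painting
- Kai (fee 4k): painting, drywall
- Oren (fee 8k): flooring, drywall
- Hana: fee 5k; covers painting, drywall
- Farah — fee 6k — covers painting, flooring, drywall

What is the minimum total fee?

The greedy cost-per-new-task heuristic would pick Kai and Farah for 10, but a cheaper cover exists.
Farah alone covers painting, flooring, drywall — every task.
Total fee: 6.
No cover costs less than 6.

6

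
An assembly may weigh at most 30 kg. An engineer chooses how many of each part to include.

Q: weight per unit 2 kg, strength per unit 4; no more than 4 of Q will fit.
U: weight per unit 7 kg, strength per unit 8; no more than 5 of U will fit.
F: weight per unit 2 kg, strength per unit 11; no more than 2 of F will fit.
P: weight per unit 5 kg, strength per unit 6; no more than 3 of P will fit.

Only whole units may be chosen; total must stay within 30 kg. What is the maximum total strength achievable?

Take 4×Q, 1×U, 2×F, and 2×P: weight 29 ≤ 30, strength 4·4 + 1·8 + 2·11 + 2·6 = 58.
F has the best ratio (11/2) and is taken to its limit of 2; remaining capacity is filled optimally with the others.

58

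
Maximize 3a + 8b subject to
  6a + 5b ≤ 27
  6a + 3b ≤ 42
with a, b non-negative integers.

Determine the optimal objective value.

(a,b)=(0,5) is feasible, giving 40.
(a,b)=(1,4) is feasible, giving 35.
(a,b)=(0,4) is feasible, giving 32.
The best lattice point is (0,5), giving 40.

40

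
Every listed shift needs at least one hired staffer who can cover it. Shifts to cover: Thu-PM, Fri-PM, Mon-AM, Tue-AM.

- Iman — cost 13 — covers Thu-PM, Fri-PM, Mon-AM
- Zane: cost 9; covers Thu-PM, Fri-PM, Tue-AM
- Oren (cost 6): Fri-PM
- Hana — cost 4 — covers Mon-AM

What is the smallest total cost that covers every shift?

This is an integer covering problem.
Choose Zane and Hana: together they cover Thu-PM, Fri-PM, Mon-AM, Tue-AM — every shift.
Total cost: 9 + 4 = 13.
No cover costs less than 13.

13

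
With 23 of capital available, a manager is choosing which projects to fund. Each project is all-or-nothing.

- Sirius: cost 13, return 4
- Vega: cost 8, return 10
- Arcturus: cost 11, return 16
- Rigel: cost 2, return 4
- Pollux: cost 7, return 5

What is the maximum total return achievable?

This is an integer program with binary decision variables.
Vega + Arcturus: cost 8 + 11 = 19 ≤ 23, return 10 + 16 = 26.
Vega + Arcturus + Rigel: cost 8 + 11 + 2 = 21 ≤ 23, return 10 + 16 + 4 = 30.
Arcturus + Rigel + Pollux: cost 11 + 2 + 7 = 20 ≤ 23, return 16 + 4 + 5 = 25.
Best is Vega, Arcturus, and Rigel with total return 30.

30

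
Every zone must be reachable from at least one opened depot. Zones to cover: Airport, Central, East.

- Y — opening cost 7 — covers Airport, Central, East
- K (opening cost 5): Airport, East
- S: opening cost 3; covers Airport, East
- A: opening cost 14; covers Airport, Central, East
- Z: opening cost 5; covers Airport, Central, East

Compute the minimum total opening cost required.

5

This is an integer covering problem.
The greedy cost-per-new-zone heuristic would pick S and Z for 8, but a cheaper cover exists.
Z alone covers Airport, Central, East — every zone.
Total opening cost: 5.
No cover costs less than 5.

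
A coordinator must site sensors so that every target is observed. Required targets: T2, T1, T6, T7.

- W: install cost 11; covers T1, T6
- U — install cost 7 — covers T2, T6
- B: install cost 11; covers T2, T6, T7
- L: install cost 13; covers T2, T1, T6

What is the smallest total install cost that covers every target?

This is a weighted set-cover instance.
The greedy cost-per-new-target heuristic would pick U, W, and B for 29, but a cheaper cover exists.
Choose W and B: together they cover T2, T1, T6, T7 — every target.
Total install cost: 11 + 11 = 22.
No cover costs less than 22.

22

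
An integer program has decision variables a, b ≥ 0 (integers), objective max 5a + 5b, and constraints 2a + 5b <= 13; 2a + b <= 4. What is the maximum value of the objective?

The continuous relaxation peaks at (0.875, 2.25) with value 15.62; rounding to a feasible lattice point costs some objective.
(a,b)=(1,2) is feasible, giving 15.
(a,b)=(0,2) is feasible, giving 10.
(a,b)=(1,1) is feasible, giving 10.
Maximum is 15 at (a,b)=(1,2).

15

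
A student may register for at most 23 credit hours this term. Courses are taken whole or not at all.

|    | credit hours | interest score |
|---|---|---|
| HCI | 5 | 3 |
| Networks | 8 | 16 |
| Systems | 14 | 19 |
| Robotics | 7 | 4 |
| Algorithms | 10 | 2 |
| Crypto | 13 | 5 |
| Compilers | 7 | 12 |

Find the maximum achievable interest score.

35

Take Networks and Systems: credit hours 8 + 14 = 22 ≤ 23, interest score 16 + 19 = 35.
No other feasible combination does better.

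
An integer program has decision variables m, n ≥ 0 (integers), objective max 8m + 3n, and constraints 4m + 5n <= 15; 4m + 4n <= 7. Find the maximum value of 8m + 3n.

8

Relaxing integrality, the LP optimum is 14.00 at (m,n) = (1.75, 0), which is not an integer point.
(m,n)=(1,0): 4·1+5·0=4≤15, 4·1+4·0=4≤7, objective 8.
(m,n)=(0,1): 4·0+5·1=5≤15, 4·0+4·1=4≤7, objective 3.
(m,n)=(0,0): 4·0+5·0=0≤15, 4·0+4·0=0≤7, objective 0.
The best lattice point is (1,0), giving 8.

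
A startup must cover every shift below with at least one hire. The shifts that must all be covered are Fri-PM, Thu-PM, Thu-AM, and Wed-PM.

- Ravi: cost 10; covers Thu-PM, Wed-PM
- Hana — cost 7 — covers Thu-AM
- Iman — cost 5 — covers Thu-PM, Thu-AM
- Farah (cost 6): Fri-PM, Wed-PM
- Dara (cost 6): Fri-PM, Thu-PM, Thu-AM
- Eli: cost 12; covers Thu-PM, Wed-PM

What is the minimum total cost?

11

Choose Iman and Farah: together they cover Fri-PM, Thu-PM, Thu-AM, Wed-PM — every shift.
Total cost: 5 + 6 = 11.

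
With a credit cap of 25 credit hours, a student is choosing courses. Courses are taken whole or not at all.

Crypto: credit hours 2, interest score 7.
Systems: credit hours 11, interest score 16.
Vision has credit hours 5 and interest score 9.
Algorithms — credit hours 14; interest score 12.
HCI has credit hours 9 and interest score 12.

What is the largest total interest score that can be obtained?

Treat it as a binary knapsack problem.
Allowing fractional choices, the relaxed optimum would be about 41.3, but courses are indivisible.
Systems + Vision + HCI: credit hours 11 + 5 + 9 = 25 ≤ 25, interest score 16 + 9 + 12 = 37.
Crypto + Systems + HCI: credit hours 2 + 11 + 9 = 22 ≤ 25, interest score 7 + 16 + 12 = 35.
Best is Systems, Vision, and HCI with total interest score 37.

37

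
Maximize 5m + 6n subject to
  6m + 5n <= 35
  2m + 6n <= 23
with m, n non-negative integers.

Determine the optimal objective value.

(m,n)=(4,2) is feasible, giving 32.
(m,n)=(5,1) is feasible, giving 31.
Maximum is 32 at (m,n)=(4,2).

32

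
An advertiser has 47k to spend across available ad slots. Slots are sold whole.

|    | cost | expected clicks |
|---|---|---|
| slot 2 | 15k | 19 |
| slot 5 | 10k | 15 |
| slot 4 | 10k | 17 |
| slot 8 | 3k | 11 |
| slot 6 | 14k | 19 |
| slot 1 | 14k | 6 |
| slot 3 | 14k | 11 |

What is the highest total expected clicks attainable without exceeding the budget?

66

Allowing fractional choices, the relaxed optimum would be about 74.7, but ad slots are indivisible.
slot 5 + slot 4 + slot 8 + slot 6: cost 10 + 10 + 3 + 14 = 37 ≤ 47, expected clicks 15 + 17 + 11 + 19 = 62.
slot 2 + slot 5 + slot 8 + slot 6: cost 15 + 10 + 3 + 14 = 42 ≤ 47, expected clicks 19 + 15 + 11 + 19 = 64.
slot 2 + slot 4 + slot 8 + slot 6: cost 15 + 10 + 3 + 14 = 42 ≤ 47, expected clicks 19 + 17 + 11 + 19 = 66.
Best is slot 2, slot 4, slot 8, and slot 6 with total expected clicks 66.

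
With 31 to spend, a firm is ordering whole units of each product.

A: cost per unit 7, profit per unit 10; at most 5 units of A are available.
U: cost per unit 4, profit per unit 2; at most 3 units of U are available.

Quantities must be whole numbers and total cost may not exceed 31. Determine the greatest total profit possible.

3×A and 2×U: cost 29 ≤ 31, profit 3·10 + 2·2 = 34.
4×A: cost 28 ≤ 31, profit 4·10 = 40.
Best is 40.

40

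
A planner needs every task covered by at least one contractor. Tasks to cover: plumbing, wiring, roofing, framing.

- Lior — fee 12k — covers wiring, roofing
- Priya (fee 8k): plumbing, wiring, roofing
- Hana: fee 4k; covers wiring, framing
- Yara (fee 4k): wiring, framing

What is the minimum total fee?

This is a weighted set-cover instance.
Choose Priya and Hana: together they cover plumbing, wiring, roofing, framing — every task.
Total fee: 8 + 4 = 12.
No cover costs less than 12.

12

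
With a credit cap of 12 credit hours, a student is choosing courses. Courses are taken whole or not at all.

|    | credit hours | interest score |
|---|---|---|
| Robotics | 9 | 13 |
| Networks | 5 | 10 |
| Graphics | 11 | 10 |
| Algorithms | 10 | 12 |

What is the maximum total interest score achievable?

13

Algorithms: credit hours 10 ≤ 12, interest score 12.
Networks: credit hours 5 ≤ 12, interest score 10.
Robotics: credit hours 9 ≤ 12, interest score 13.
Best is Robotics with total interest score 13.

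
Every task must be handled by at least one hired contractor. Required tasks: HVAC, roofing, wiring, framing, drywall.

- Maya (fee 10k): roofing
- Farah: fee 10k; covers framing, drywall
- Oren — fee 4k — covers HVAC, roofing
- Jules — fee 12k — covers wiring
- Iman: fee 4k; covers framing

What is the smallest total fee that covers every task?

26

The greedy cost-per-new-task heuristic would pick Oren, Iman, Farah, and Jules for 30, but a cheaper cover exists.
Choose Farah, Oren, and Jules: together they cover HVAC, roofing, wiring, framing, drywall — every task.
Total fee: 10 + 4 + 12 = 26.
No cover costs less than 26.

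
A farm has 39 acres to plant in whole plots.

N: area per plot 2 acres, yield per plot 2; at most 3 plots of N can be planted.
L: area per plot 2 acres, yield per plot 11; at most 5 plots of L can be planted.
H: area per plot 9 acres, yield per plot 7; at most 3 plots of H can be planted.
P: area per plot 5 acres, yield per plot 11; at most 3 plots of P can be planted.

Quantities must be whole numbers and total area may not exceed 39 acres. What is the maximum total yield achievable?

This is a bounded integer knapsack.
1×N, 5×L, 1×H, and 3×P: area 36 ≤ 39, yield 1·2 + 5·11 + 1·7 + 3·11 = 97.
2×N, 5×L, 1×H, and 3×P: area 38 ≤ 39, yield 2·2 + 5·11 + 1·7 + 3·11 = 99.
Best is 99.

99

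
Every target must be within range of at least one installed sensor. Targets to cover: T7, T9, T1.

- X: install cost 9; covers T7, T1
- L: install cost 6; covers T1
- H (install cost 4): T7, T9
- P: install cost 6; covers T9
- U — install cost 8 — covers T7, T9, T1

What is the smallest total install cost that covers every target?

8

The greedy cost-per-new-target heuristic would pick H and L for 10, but a cheaper cover exists.
U alone covers T7, T9, T1 — every target.
Total install cost: 8.
No cover costs less than 8.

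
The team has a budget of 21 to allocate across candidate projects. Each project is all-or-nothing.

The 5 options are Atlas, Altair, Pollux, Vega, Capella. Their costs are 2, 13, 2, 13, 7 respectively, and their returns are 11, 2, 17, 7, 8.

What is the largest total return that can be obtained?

36

Atlas + Pollux + Capella: cost 2 + 2 + 7 = 11 ≤ 21, return 11 + 17 + 8 = 36.
Atlas + Altair + Pollux: cost 2 + 13 + 2 = 17 ≤ 21, return 11 + 2 + 17 = 30.
Atlas + Pollux + Vega: cost 2 + 2 + 13 = 17 ≤ 21, return 11 + 17 + 7 = 35.
Best is Atlas, Pollux, and Capella with total return 36.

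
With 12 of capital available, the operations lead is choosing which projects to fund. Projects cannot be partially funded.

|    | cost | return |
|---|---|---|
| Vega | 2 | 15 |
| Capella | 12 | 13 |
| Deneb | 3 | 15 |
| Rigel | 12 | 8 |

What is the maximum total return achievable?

30

Take Vega and Deneb: cost 2 + 3 = 5 ≤ 12, return 15 + 15 = 30.
No other feasible combination does better.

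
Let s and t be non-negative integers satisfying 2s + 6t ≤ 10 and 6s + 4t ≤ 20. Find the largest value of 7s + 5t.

21

(s,t)=(3,0): 2·3+6·0=6≤10, 6·3+4·0=18≤20, objective 21.
(s,t)=(2,1): 2·2+6·1=10≤10, 6·2+4·1=16≤20, objective 19.
(s,t)=(2,0): 2·2+6·0=4≤10, 6·2+4·0=12≤20, objective 14.
Maximum is 21 at (s,t)=(3,0).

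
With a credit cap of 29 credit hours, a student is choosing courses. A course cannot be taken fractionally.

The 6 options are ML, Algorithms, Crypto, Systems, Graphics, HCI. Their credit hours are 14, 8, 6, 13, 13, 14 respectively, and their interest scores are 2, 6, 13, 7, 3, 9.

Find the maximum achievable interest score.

This is an integer program with binary decision variables.
Algorithms + Crypto + HCI: credit hours 8 + 6 + 14 = 28 ≤ 29, interest score 6 + 13 + 9 = 28.
Algorithms + Crypto + Systems: credit hours 8 + 6 + 13 = 27 ≤ 29, interest score 6 + 13 + 7 = 26.
Crypto + HCI: credit hours 6 + 14 = 20 ≤ 29, interest score 13 + 9 = 22.
Best is Algorithms, Crypto, and HCI with total interest score 28.

28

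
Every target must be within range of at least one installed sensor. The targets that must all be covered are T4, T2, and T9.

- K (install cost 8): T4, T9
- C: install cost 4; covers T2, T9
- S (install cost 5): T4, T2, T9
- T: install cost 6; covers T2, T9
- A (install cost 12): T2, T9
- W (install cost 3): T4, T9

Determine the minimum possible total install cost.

5

The greedy cost-per-new-target heuristic would pick W and C for 7, but a cheaper cover exists.
S alone covers T4, T2, T9 — every target.
Total install cost: 5.
No cover costs less than 5.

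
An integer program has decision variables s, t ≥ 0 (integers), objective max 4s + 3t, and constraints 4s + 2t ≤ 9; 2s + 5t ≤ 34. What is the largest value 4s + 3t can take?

(s,t)=(0,4): 4·0+2·4=8≤9, 2·0+5·4=20≤34, objective 12.
(s,t)=(0,3): 4·0+2·3=6≤9, 2·0+5·3=15≤34, objective 9.
No feasible integer point exceeds 12.

12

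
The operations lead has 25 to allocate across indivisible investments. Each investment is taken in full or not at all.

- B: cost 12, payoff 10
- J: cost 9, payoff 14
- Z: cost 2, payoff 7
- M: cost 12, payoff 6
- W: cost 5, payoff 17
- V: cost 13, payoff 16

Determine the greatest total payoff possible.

Take Z, W, and V: cost 2 + 5 + 13 = 20 ≤ 25, payoff 7 + 17 + 16 = 40.
No other feasible combination does better.

40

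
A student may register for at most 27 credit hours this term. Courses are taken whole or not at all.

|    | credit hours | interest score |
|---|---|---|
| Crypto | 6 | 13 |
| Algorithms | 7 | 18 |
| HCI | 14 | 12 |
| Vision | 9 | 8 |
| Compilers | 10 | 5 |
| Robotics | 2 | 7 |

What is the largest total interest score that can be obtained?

Crypto + Algorithms + Vision + Robotics: credit hours 6 + 7 + 9 + 2 = 24 ≤ 27, interest score 13 + 18 + 8 + 7 = 46.
Crypto + Algorithms + HCI: credit hours 6 + 7 + 14 = 27 ≤ 27, interest score 13 + 18 + 12 = 43.
Crypto + Algorithms + Compilers + Robotics: credit hours 6 + 7 + 10 + 2 = 25 ≤ 27, interest score 13 + 18 + 5 + 7 = 43.
Best is Crypto, Algorithms, Vision, and Robotics with total interest score 46.

46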